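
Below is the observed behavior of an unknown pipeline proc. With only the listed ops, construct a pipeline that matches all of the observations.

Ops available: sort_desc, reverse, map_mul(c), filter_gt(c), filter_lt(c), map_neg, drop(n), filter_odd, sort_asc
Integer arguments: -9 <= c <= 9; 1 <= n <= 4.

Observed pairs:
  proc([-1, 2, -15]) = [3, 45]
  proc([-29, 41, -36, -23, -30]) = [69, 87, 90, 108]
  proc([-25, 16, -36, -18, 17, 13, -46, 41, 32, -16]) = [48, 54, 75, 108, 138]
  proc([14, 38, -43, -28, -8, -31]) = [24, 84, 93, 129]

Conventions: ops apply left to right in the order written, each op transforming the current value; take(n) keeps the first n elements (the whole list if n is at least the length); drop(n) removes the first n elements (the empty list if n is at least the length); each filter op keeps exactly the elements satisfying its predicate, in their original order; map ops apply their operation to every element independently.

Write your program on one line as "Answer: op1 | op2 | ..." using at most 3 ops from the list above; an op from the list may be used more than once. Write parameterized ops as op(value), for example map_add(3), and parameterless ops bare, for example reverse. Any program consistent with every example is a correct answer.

map_mul(-3) | sort_asc | filter_gt(0)

Check, running the answer program on each example:
  [-1, 2, -15] -> [3, -6, 45] -> [-6, 3, 45] -> [3, 45]
  [-29, 41, -36, -23, -30] -> [87, -123, 108, 69, 90] -> [-123, 69, 87, 90, 108] -> [69, 87, 90, 108]
  [-25, 16, -36, -18, 17, 13, -46, 41, 32, -16] -> [75, -48, 108, 54, -51, -39, 138, -123, -96, 48] -> [-123, -96, -51, -48, -39, 48, 54, 75, 108, 138] -> [48, 54, 75, 108, 138]
  [14, 38, -43, -28, -8, -31] -> [-42, -114, 129, 84, 24, 93] -> [-114, -42, 24, 84, 93, 129] -> [24, 84, 93, 129]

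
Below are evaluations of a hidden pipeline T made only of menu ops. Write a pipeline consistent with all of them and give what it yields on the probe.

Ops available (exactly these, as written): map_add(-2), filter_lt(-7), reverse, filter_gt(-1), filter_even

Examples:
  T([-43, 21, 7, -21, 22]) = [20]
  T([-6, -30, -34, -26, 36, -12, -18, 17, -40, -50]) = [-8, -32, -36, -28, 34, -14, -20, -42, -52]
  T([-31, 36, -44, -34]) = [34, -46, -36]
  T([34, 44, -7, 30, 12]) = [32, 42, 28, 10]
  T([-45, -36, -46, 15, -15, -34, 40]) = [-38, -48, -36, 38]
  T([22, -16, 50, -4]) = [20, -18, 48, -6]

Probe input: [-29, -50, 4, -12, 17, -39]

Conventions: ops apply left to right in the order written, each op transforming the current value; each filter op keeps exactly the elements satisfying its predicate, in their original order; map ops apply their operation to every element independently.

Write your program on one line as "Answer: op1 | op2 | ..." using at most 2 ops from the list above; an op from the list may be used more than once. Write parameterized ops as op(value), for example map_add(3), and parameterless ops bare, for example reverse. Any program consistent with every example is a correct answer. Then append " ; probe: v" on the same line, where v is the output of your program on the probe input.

map_add(-2) | filter_even ; probe: [-52, 2, -14]

Check, running the answer program on each example:
  [-43, 21, 7, -21, 22] -> [-45, 19, 5, -23, 20] -> [20]
  [-6, -30, -34, -26, 36, -12, -18, 17, -40, -50] -> [-8, -32, -36, -28, 34, -14, -20, 15, -42, -52] -> [-8, -32, -36, -28, 34, -14, -20, -42, -52]
  [-31, 36, -44, -34] -> [-33, 34, -46, -36] -> [34, -46, -36]
  [34, 44, -7, 30, 12] -> [32, 42, -9, 28, 10] -> [32, 42, 28, 10]
  [-45, -36, -46, 15, -15, -34, 40] -> [-47, -38, -48, 13, -17, -36, 38] -> [-38, -48, -36, 38]
  [22, -16, 50, -4] -> [20, -18, 48, -6] -> [20, -18, 48, -6]
  probe: [-29, -50, 4, -12, 17, -39] -> [-31, -52, 2, -14, 15, -41] -> [-52, 2, -14]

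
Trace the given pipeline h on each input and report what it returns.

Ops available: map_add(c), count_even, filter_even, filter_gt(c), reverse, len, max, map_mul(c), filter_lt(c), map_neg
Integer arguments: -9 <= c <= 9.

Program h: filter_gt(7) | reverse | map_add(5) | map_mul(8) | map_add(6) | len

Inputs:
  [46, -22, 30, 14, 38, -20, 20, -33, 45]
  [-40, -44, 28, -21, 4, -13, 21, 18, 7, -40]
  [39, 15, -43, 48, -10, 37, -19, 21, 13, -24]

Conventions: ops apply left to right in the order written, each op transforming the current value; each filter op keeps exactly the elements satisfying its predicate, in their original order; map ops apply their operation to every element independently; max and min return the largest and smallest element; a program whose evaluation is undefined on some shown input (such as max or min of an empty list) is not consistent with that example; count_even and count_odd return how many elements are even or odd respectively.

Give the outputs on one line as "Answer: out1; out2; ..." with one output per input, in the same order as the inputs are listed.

6; 3; 6

Execution, op by op:
  [46, -22, 30, 14, 38, -20, 20, -33, 45] -> [46, 30, 14, 38, 20, 45] -> [45, 20, 38, 14, 30, 46] -> [50, 25, 43, 19, 35, 51] -> [400, 200, 344, 152, 280, 408] -> [406, 206, 350, 158, 286, 414] -> 6
  [-40, -44, 28, -21, 4, -13, 21, 18, 7, -40] -> [28, 21, 18] -> [18, 21, 28] -> [23, 26, 33] -> [184, 208, 264] -> [190, 214, 270] -> 3
  [39, 15, -43, 48, -10, 37, -19, 21, 13, -24] -> [39, 15, 48, 37, 21, 13] -> [13, 21, 37, 48, 15, 39] -> [18, 26, 42, 53, 20, 44] -> [144, 208, 336, 424, 160, 352] -> [150, 214, 342, 430, 166, 358] -> 6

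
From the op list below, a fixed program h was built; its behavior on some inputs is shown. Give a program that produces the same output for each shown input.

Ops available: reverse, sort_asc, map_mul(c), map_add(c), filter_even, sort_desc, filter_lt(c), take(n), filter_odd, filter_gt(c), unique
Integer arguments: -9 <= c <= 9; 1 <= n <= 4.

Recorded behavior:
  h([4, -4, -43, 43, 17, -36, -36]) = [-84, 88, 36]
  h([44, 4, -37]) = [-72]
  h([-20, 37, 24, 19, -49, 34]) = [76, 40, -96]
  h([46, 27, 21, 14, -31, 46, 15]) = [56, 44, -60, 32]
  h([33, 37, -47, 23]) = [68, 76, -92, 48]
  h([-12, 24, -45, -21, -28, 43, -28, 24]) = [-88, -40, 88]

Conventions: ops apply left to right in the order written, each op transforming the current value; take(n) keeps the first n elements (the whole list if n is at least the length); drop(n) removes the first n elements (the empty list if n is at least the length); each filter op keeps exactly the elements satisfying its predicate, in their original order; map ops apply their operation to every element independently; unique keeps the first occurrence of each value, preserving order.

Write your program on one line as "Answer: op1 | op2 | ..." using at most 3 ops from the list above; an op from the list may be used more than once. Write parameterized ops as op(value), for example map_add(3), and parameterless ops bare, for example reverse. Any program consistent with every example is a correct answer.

filter_odd | map_add(1) | map_mul(2)

Check, running the answer program on each example:
  [4, -4, -43, 43, 17, -36, -36] -> [-43, 43, 17] -> [-42, 44, 18] -> [-84, 88, 36]
  [44, 4, -37] -> [-37] -> [-36] -> [-72]
  [-20, 37, 24, 19, -49, 34] -> [37, 19, -49] -> [38, 20, -48] -> [76, 40, -96]
  [46, 27, 21, 14, -31, 46, 15] -> [27, 21, -31, 15] -> [28, 22, -30, 16] -> [56, 44, -60, 32]
  [33, 37, -47, 23] -> [33, 37, -47, 23] -> [34, 38, -46, 24] -> [68, 76, -92, 48]
  [-12, 24, -45, -21, -28, 43, -28, 24] -> [-45, -21, 43] -> [-44, -20, 44] -> [-88, -40, 88]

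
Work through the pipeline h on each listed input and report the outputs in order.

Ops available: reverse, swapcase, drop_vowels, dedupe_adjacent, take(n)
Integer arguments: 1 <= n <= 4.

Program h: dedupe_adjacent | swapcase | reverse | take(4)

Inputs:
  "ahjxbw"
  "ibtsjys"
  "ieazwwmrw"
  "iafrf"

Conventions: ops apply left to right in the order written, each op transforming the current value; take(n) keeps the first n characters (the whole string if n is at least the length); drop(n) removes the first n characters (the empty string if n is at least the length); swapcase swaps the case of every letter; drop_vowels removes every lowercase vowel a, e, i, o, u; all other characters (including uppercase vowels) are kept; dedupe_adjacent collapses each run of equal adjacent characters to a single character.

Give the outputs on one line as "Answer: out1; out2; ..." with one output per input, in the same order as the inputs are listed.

Execution, op by op:
  "ahjxbw" -> "ahjxbw" -> "AHJXBW" -> "WBXJHA" -> "WBXJ"
  "ibtsjys" -> "ibtsjys" -> "IBTSJYS" -> "SYJSTBI" -> "SYJS"
  "ieazwwmrw" -> "ieazwmrw" -> "IEAZWMRW" -> "WRMWZAEI" -> "WRMW"
  "iafrf" -> "iafrf" -> "IAFRF" -> "FRFAI" -> "FRFA"

"WBXJ"; "SYJS"; "WRMW"; "FRFA"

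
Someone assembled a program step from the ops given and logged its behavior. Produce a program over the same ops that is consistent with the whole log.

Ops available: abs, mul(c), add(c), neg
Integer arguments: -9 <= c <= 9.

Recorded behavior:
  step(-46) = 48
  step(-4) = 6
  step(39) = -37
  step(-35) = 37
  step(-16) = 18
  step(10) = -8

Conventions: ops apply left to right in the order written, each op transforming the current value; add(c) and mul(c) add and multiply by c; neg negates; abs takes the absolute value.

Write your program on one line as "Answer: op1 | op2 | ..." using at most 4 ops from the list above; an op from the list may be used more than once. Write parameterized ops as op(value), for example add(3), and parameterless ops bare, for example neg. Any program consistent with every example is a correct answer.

add(-6) | add(5) | neg | add(1)

Check, running the answer program on each example:
  -46 -> -52 -> -47 -> 47 -> 48
  -4 -> -10 -> -5 -> 5 -> 6
  39 -> 33 -> 38 -> -38 -> -37
  -35 -> -41 -> -36 -> 36 -> 37
  -16 -> -22 -> -17 -> 17 -> 18
  10 -> 4 -> 9 -> -9 -> -8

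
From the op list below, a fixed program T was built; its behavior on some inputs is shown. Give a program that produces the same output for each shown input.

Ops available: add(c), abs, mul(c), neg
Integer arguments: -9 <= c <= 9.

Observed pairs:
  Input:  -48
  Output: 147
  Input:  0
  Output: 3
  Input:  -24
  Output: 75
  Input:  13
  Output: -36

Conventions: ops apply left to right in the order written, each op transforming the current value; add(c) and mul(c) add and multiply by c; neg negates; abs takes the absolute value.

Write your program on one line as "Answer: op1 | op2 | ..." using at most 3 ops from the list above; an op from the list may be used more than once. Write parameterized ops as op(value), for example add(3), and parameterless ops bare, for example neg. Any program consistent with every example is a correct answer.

mul(-3) | add(3)

Check, running the answer program on each example:
  -48 -> 144 -> 147
  0 -> 0 -> 3
  -24 -> 72 -> 75
  13 -> -39 -> -36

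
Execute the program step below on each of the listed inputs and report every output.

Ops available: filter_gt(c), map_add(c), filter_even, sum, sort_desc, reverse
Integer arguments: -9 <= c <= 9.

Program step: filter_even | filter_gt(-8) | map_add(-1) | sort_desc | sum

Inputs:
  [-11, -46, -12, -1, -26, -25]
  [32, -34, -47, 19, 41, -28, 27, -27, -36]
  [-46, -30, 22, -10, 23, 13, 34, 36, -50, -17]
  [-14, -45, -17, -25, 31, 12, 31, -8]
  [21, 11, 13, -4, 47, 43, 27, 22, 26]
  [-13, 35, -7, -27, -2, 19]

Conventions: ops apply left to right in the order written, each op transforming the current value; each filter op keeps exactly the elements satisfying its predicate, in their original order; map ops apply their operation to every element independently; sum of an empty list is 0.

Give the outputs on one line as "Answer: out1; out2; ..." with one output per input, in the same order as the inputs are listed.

0; 31; 89; 11; 41; -3

Execution, op by op:
  [-11, -46, -12, -1, -26, -25] -> [-46, -12, -26] -> [] -> [] -> [] -> 0
  [32, -34, -47, 19, 41, -28, 27, -27, -36] -> [32, -34, -28, -36] -> [32] -> [31] -> [31] -> 31
  [-46, -30, 22, -10, 23, 13, 34, 36, -50, -17] -> [-46, -30, 22, -10, 34, 36, -50] -> [22, 34, 36] -> [21, 33, 35] -> [35, 33, 21] -> 89
  [-14, -45, -17, -25, 31, 12, 31, -8] -> [-14, 12, -8] -> [12] -> [11] -> [11] -> 11
  [21, 11, 13, -4, 47, 43, 27, 22, 26] -> [-4, 22, 26] -> [-4, 22, 26] -> [-5, 21, 25] -> [25, 21, -5] -> 41
  [-13, 35, -7, -27, -2, 19] -> [-2] -> [-2] -> [-3] -> [-3] -> -3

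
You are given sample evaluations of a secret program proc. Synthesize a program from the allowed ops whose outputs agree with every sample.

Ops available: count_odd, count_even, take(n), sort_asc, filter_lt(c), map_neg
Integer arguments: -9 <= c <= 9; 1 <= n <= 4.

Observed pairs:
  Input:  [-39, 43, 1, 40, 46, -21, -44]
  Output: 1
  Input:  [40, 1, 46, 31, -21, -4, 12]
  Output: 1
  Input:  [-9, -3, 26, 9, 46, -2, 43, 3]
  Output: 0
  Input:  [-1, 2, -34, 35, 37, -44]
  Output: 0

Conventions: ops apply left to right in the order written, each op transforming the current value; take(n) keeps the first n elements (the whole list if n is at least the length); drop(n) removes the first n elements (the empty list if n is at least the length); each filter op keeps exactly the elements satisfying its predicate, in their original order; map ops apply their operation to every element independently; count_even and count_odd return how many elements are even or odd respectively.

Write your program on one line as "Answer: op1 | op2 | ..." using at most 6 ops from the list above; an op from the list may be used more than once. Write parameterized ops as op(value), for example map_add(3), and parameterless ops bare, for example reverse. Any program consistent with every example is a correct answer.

sort_asc | map_neg | filter_lt(-7) | take(1) | count_even

Check, running the answer program on each example:
  [-39, 43, 1, 40, 46, -21, -44] -> [-44, -39, -21, 1, 40, 43, 46] -> [44, 39, 21, -1, -40, -43, -46] -> [-40, -43, -46] -> [-40] -> 1
  [40, 1, 46, 31, -21, -4, 12] -> [-21, -4, 1, 12, 31, 40, 46] -> [21, 4, -1, -12, -31, -40, -46] -> [-12, -31, -40, -46] -> [-12] -> 1
  [-9, -3, 26, 9, 46, -2, 43, 3] -> [-9, -3, -2, 3, 9, 26, 43, 46] -> [9, 3, 2, -3, -9, -26, -43, -46] -> [-9, -26, -43, -46] -> [-9] -> 0
  [-1, 2, -34, 35, 37, -44] -> [-44, -34, -1, 2, 35, 37] -> [44, 34, 1, -2, -35, -37] -> [-35, -37] -> [-35] -> 0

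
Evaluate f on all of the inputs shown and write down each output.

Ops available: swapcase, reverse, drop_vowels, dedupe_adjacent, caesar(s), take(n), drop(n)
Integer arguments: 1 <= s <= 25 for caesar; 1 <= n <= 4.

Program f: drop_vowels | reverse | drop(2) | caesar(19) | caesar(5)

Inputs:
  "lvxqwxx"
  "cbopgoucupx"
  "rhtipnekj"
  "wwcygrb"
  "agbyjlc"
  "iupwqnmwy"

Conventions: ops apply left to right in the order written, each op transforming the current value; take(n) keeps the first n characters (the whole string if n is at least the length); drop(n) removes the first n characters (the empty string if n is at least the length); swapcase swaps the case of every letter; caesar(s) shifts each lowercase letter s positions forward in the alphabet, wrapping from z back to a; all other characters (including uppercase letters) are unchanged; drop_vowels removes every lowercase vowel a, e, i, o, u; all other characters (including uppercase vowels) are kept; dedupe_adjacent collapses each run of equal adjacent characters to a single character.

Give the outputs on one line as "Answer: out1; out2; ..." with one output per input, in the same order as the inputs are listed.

Execution, op by op:
  "lvxqwxx" -> "lvxqwxx" -> "xxwqxvl" -> "wqxvl" -> "pjqoe" -> "uovtj"
  "cbopgoucupx" -> "cbpgcpx" -> "xpcgpbc" -> "cgpbc" -> "vziuv" -> "aenza"
  "rhtipnekj" -> "rhtpnkj" -> "jknpthr" -> "npthr" -> "gimak" -> "lnrfp"
  "wwcygrb" -> "wwcygrb" -> "brgycww" -> "gycww" -> "zrvpp" -> "ewauu"
  "agbyjlc" -> "gbyjlc" -> "cljybg" -> "jybg" -> "cruz" -> "hwze"
  "iupwqnmwy" -> "pwqnmwy" -> "ywmnqwp" -> "mnqwp" -> "fgjpi" -> "kloun"

"uovtj"; "aenza"; "lnrfp"; "ewauu"; "hwze"; "kloun"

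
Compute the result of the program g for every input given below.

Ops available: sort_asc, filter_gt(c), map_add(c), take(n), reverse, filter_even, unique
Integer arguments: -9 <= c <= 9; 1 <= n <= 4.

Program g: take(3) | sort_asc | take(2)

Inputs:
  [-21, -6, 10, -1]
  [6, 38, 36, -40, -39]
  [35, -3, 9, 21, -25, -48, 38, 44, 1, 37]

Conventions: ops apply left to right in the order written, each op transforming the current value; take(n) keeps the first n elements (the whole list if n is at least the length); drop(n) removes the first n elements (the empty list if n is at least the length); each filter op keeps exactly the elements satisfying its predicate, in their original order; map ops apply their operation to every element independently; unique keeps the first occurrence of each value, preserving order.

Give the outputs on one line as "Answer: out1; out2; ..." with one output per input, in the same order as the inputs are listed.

Execution, op by op:
  [-21, -6, 10, -1] -> [-21, -6, 10] -> [-21, -6, 10] -> [-21, -6]
  [6, 38, 36, -40, -39] -> [6, 38, 36] -> [6, 36, 38] -> [6, 36]
  [35, -3, 9, 21, -25, -48, 38, 44, 1, 37] -> [35, -3, 9] -> [-3, 9, 35] -> [-3, 9]

[-21, -6]; [6, 36]; [-3, 9]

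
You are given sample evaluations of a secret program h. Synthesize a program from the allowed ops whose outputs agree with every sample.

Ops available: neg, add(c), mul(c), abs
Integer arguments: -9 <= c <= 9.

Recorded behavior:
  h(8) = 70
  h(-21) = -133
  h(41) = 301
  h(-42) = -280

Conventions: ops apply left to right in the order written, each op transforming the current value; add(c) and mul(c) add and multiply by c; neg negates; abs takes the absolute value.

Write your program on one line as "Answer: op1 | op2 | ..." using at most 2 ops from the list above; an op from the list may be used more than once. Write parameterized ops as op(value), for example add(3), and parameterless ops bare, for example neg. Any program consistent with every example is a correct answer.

add(2) | mul(7)

Check, running the answer program on each example:
  8 -> 10 -> 70
  -21 -> -19 -> -133
  41 -> 43 -> 301
  -42 -> -40 -> -280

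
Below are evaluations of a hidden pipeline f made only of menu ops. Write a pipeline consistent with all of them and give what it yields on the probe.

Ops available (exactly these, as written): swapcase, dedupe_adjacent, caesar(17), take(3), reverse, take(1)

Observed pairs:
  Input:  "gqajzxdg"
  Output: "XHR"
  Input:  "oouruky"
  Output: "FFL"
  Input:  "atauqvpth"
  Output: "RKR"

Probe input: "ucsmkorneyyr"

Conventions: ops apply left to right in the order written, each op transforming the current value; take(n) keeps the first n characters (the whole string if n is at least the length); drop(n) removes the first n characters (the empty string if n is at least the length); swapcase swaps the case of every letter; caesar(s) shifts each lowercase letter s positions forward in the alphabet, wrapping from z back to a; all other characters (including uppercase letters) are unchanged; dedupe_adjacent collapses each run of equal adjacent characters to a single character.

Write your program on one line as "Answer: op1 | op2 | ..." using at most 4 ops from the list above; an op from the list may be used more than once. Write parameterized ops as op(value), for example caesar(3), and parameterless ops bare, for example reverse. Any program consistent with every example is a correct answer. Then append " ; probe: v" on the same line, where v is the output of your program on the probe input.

take(3) | caesar(17) | swapcase ; probe: "LTJ"

Check, running the answer program on each example:
  "gqajzxdg" -> "gqa" -> "xhr" -> "XHR"
  "oouruky" -> "oou" -> "ffl" -> "FFL"
  "atauqvpth" -> "ata" -> "rkr" -> "RKR"
  probe: "ucsmkorneyyr" -> "ucs" -> "ltj" -> "LTJ"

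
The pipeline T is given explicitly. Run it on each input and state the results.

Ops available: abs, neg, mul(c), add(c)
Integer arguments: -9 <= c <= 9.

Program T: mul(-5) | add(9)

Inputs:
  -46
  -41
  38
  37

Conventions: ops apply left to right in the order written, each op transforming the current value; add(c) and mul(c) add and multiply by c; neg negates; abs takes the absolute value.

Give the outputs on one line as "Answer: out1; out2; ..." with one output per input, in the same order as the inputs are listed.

Execution, op by op:
  -46 -> 230 -> 239
  -41 -> 205 -> 214
  38 -> -190 -> -181
  37 -> -185 -> -176

239; 214; -181; -176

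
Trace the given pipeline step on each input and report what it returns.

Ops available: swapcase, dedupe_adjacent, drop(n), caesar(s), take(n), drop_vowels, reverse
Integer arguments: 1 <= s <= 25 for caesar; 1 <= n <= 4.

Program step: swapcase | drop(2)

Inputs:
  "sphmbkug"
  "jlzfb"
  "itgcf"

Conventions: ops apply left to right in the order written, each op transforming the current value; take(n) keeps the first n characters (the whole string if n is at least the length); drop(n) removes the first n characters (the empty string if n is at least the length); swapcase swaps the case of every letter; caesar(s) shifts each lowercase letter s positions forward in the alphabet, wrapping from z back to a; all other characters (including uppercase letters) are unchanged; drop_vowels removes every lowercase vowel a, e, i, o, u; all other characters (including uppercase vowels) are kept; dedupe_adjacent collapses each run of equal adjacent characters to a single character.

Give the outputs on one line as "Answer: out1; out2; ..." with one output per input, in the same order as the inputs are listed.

Execution, op by op:
  "sphmbkug" -> "SPHMBKUG" -> "HMBKUG"
  "jlzfb" -> "JLZFB" -> "ZFB"
  "itgcf" -> "ITGCF" -> "GCF"

"HMBKUG"; "ZFB"; "GCF"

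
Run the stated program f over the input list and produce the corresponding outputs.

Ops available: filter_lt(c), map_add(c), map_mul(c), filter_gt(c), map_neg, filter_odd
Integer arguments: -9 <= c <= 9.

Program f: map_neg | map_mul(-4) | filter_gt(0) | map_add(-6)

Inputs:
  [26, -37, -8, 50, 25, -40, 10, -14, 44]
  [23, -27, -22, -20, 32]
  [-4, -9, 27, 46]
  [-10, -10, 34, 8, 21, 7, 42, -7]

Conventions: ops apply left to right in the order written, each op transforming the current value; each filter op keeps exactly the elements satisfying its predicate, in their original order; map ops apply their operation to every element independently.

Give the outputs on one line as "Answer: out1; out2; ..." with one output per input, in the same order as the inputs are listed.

Execution, op by op:
  [26, -37, -8, 50, 25, -40, 10, -14, 44] -> [-26, 37, 8, -50, -25, 40, -10, 14, -44] -> [104, -148, -32, 200, 100, -160, 40, -56, 176] -> [104, 200, 100, 40, 176] -> [98, 194, 94, 34, 170]
  [23, -27, -22, -20, 32] -> [-23, 27, 22, 20, -32] -> [92, -108, -88, -80, 128] -> [92, 128] -> [86, 122]
  [-4, -9, 27, 46] -> [4, 9, -27, -46] -> [-16, -36, 108, 184] -> [108, 184] -> [102, 178]
  [-10, -10, 34, 8, 21, 7, 42, -7] -> [10, 10, -34, -8, -21, -7, -42, 7] -> [-40, -40, 136, 32, 84, 28, 168, -28] -> [136, 32, 84, 28, 168] -> [130, 26, 78, 22, 162]

[98, 194, 94, 34, 170]; [86, 122]; [102, 178]; [130, 26, 78, 22, 162]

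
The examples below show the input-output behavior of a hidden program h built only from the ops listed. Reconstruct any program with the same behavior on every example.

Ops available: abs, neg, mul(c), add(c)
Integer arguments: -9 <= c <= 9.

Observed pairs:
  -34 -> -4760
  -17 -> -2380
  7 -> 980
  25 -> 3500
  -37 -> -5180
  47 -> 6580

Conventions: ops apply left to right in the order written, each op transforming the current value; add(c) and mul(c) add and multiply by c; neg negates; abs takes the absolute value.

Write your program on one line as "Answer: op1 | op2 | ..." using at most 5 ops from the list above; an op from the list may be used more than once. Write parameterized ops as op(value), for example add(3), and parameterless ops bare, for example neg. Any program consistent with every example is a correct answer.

mul(5) | mul(7) | neg | mul(-4)

Check, running the answer program on each example:
  -34 -> -170 -> -1190 -> 1190 -> -4760
  -17 -> -85 -> -595 -> 595 -> -2380
  7 -> 35 -> 245 -> -245 -> 980
  25 -> 125 -> 875 -> -875 -> 3500
  -37 -> -185 -> -1295 -> 1295 -> -5180
  47 -> 235 -> 1645 -> -1645 -> 6580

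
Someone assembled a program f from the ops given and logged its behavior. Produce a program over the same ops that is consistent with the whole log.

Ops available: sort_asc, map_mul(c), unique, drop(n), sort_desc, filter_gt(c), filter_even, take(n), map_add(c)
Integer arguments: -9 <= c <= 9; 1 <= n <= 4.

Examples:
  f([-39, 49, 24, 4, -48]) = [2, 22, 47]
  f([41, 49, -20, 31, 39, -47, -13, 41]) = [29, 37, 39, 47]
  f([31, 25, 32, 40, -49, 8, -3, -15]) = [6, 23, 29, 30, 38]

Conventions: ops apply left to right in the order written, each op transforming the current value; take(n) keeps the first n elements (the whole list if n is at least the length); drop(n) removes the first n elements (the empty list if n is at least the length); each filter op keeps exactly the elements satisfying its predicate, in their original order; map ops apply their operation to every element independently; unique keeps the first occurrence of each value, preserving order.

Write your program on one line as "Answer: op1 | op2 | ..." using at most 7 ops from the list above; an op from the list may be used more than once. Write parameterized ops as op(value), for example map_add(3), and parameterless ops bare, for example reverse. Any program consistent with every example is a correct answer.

unique | sort_desc | map_add(2) | map_add(-4) | sort_asc | filter_gt(-2)

Check, running the answer program on each example:
  [-39, 49, 24, 4, -48] -> [-39, 49, 24, 4, -48] -> [49, 24, 4, -39, -48] -> [51, 26, 6, -37, -46] -> [47, 22, 2, -41, -50] -> [-50, -41, 2, 22, 47] -> [2, 22, 47]
  [41, 49, -20, 31, 39, -47, -13, 41] -> [41, 49, -20, 31, 39, -47, -13] -> [49, 41, 39, 31, -13, -20, -47] -> [51, 43, 41, 33, -11, -18, -45] -> [47, 39, 37, 29, -15, -22, -49] -> [-49, -22, -15, 29, 37, 39, 47] -> [29, 37, 39, 47]
  [31, 25, 32, 40, -49, 8, -3, -15] -> [31, 25, 32, 40, -49, 8, -3, -15] -> [40, 32, 31, 25, 8, -3, -15, -49] -> [42, 34, 33, 27, 10, -1, -13, -47] -> [38, 30, 29, 23, 6, -5, -17, -51] -> [-51, -17, -5, 6, 23, 29, 30, 38] -> [6, 23, 29, 30, 38]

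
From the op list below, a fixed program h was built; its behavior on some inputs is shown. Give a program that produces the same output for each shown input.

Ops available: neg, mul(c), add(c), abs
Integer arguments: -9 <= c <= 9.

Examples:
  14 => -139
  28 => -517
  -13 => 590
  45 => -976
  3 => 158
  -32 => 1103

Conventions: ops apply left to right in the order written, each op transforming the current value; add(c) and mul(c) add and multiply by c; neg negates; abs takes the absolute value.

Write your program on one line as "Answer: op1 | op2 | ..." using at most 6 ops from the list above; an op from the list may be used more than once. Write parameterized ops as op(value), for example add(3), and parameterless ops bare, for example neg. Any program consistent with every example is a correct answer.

add(-9) | mul(3) | mul(9) | add(4) | neg

Check, running the answer program on each example:
  14 -> 5 -> 15 -> 135 -> 139 -> -139
  28 -> 19 -> 57 -> 513 -> 517 -> -517
  -13 -> -22 -> -66 -> -594 -> -590 -> 590
  45 -> 36 -> 108 -> 972 -> 976 -> -976
  3 -> -6 -> -18 -> -162 -> -158 -> 158
  -32 -> -41 -> -123 -> -1107 -> -1103 -> 1103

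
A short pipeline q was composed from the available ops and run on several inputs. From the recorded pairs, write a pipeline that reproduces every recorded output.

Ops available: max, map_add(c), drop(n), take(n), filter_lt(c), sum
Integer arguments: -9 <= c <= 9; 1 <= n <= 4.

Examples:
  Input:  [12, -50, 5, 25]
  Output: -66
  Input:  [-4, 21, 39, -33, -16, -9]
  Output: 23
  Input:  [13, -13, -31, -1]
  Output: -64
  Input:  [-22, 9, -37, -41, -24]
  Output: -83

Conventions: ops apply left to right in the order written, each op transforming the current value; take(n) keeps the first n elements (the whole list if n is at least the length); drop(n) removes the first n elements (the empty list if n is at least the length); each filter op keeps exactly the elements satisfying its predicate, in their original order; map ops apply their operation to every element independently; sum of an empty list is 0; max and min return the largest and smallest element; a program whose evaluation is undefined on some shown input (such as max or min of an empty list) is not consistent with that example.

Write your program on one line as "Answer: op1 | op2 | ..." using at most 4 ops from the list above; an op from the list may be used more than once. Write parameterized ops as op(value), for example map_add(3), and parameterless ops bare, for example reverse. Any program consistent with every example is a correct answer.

map_add(-5) | map_add(-6) | take(3) | sum

Check, running the answer program on each example:
  [12, -50, 5, 25] -> [7, -55, 0, 20] -> [1, -61, -6, 14] -> [1, -61, -6] -> -66
  [-4, 21, 39, -33, -16, -9] -> [-9, 16, 34, -38, -21, -14] -> [-15, 10, 28, -44, -27, -20] -> [-15, 10, 28] -> 23
  [13, -13, -31, -1] -> [8, -18, -36, -6] -> [2, -24, -42, -12] -> [2, -24, -42] -> -64
  [-22, 9, -37, -41, -24] -> [-27, 4, -42, -46, -29] -> [-33, -2, -48, -52, -35] -> [-33, -2, -48] -> -83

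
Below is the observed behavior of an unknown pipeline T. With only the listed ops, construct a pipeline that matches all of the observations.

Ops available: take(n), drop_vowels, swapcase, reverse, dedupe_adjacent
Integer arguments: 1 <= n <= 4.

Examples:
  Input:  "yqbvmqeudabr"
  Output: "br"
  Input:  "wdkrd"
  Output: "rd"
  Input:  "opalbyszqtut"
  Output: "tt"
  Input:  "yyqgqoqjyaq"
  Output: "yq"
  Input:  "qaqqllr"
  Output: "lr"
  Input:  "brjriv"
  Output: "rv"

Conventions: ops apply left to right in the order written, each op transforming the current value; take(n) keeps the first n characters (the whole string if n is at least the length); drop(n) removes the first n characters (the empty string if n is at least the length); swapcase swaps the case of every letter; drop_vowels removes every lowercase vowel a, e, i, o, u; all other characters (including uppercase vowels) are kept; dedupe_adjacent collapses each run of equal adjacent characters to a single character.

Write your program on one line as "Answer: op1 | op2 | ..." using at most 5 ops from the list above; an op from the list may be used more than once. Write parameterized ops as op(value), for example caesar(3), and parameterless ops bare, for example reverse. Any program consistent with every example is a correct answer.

reverse | drop_vowels | take(2) | reverse

Check, running the answer program on each example:
  "yqbvmqeudabr" -> "rbadueqmvbqy" -> "rbdqmvbqy" -> "rb" -> "br"
  "wdkrd" -> "drkdw" -> "drkdw" -> "dr" -> "rd"
  "opalbyszqtut" -> "tutqzsyblapo" -> "ttqzsyblp" -> "tt" -> "tt"
  "yyqgqoqjyaq" -> "qayjqoqgqyy" -> "qyjqqgqyy" -> "qy" -> "yq"
  "qaqqllr" -> "rllqqaq" -> "rllqqq" -> "rl" -> "lr"
  "brjriv" -> "virjrb" -> "vrjrb" -> "vr" -> "rv"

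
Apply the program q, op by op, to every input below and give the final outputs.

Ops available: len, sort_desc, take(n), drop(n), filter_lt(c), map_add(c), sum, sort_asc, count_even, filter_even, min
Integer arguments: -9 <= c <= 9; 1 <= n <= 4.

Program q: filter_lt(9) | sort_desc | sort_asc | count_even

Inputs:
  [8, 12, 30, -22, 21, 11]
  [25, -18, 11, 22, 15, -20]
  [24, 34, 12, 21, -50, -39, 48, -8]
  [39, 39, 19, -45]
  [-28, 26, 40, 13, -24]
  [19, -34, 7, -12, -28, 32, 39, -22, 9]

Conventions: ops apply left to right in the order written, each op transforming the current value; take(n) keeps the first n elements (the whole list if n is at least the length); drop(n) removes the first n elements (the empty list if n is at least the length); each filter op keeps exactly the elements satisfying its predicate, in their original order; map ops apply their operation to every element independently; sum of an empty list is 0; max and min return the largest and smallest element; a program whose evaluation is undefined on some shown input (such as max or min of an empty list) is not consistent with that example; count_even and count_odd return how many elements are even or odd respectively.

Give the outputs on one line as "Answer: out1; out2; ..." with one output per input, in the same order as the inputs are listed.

2; 2; 2; 0; 2; 4

Execution, op by op:
  [8, 12, 30, -22, 21, 11] -> [8, -22] -> [8, -22] -> [-22, 8] -> 2
  [25, -18, 11, 22, 15, -20] -> [-18, -20] -> [-18, -20] -> [-20, -18] -> 2
  [24, 34, 12, 21, -50, -39, 48, -8] -> [-50, -39, -8] -> [-8, -39, -50] -> [-50, -39, -8] -> 2
  [39, 39, 19, -45] -> [-45] -> [-45] -> [-45] -> 0
  [-28, 26, 40, 13, -24] -> [-28, -24] -> [-24, -28] -> [-28, -24] -> 2
  [19, -34, 7, -12, -28, 32, 39, -22, 9] -> [-34, 7, -12, -28, -22] -> [7, -12, -22, -28, -34] -> [-34, -28, -22, -12, 7] -> 4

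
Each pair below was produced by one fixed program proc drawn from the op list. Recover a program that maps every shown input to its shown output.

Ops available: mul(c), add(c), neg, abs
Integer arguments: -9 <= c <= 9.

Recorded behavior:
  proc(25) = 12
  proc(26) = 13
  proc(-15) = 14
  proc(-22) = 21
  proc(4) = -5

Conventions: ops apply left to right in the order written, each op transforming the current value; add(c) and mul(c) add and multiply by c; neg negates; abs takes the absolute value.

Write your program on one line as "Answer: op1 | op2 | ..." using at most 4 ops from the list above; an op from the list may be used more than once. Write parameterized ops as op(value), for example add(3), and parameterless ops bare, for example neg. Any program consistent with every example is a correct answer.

add(-6) | abs | add(-7)

Check, running the answer program on each example:
  25 -> 19 -> 19 -> 12
  26 -> 20 -> 20 -> 13
  -15 -> -21 -> 21 -> 14
  -22 -> -28 -> 28 -> 21
  4 -> -2 -> 2 -> -5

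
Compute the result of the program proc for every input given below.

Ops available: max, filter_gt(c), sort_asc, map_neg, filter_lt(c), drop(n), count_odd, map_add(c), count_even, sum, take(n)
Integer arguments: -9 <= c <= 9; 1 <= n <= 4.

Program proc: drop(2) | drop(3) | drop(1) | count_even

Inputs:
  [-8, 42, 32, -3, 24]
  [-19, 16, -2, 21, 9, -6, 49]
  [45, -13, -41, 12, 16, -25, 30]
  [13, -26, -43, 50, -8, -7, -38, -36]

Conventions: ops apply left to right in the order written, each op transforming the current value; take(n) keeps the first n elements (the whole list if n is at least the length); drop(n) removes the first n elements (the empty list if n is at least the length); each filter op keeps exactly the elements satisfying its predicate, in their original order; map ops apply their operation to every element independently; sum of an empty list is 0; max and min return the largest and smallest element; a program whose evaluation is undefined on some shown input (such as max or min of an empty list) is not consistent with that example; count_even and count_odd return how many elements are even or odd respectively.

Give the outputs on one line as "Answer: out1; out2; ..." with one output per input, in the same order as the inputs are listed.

Execution, op by op:
  [-8, 42, 32, -3, 24] -> [32, -3, 24] -> [] -> [] -> 0
  [-19, 16, -2, 21, 9, -6, 49] -> [-2, 21, 9, -6, 49] -> [-6, 49] -> [49] -> 0
  [45, -13, -41, 12, 16, -25, 30] -> [-41, 12, 16, -25, 30] -> [-25, 30] -> [30] -> 1
  [13, -26, -43, 50, -8, -7, -38, -36] -> [-43, 50, -8, -7, -38, -36] -> [-7, -38, -36] -> [-38, -36] -> 2

0; 0; 1; 2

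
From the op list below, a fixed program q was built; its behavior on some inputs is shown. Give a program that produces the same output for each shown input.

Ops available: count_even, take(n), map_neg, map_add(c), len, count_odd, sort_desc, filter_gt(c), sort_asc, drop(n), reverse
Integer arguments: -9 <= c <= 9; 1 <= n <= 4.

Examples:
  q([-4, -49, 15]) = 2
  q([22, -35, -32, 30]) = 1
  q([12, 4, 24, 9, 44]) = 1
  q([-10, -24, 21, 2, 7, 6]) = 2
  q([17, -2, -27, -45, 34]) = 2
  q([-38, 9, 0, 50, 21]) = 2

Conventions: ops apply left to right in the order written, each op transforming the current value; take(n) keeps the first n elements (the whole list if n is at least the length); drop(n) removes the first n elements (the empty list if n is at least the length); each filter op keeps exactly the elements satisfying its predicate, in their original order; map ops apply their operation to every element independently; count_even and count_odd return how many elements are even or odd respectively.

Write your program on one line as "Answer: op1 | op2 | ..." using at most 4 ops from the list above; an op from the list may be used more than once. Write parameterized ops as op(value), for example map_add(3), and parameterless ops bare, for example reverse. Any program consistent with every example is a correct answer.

drop(1) | sort_desc | map_add(-9) | count_even

Check, running the answer program on each example:
  [-4, -49, 15] -> [-49, 15] -> [15, -49] -> [6, -58] -> 2
  [22, -35, -32, 30] -> [-35, -32, 30] -> [30, -32, -35] -> [21, -41, -44] -> 1
  [12, 4, 24, 9, 44] -> [4, 24, 9, 44] -> [44, 24, 9, 4] -> [35, 15, 0, -5] -> 1
  [-10, -24, 21, 2, 7, 6] -> [-24, 21, 2, 7, 6] -> [21, 7, 6, 2, -24] -> [12, -2, -3, -7, -33] -> 2
  [17, -2, -27, -45, 34] -> [-2, -27, -45, 34] -> [34, -2, -27, -45] -> [25, -11, -36, -54] -> 2
  [-38, 9, 0, 50, 21] -> [9, 0, 50, 21] -> [50, 21, 9, 0] -> [41, 12, 0, -9] -> 2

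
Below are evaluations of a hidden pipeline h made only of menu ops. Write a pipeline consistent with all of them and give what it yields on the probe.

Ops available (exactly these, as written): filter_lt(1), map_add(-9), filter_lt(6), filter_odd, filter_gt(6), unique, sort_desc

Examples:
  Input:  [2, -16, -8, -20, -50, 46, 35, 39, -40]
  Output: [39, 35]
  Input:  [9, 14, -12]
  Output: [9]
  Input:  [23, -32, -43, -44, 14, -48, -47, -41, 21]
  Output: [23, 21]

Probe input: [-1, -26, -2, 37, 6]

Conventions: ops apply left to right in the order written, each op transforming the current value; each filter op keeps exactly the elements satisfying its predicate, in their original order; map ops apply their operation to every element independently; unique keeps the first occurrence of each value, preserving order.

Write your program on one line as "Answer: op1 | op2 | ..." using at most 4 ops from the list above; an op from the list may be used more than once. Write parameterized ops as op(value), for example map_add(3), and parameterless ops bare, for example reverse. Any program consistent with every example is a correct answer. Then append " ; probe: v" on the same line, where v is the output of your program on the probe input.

filter_odd | filter_gt(6) | sort_desc ; probe: [37]

Check, running the answer program on each example:
  [2, -16, -8, -20, -50, 46, 35, 39, -40] -> [35, 39] -> [35, 39] -> [39, 35]
  [9, 14, -12] -> [9] -> [9] -> [9]
  [23, -32, -43, -44, 14, -48, -47, -41, 21] -> [23, -43, -47, -41, 21] -> [23, 21] -> [23, 21]
  probe: [-1, -26, -2, 37, 6] -> [-1, 37] -> [37] -> [37]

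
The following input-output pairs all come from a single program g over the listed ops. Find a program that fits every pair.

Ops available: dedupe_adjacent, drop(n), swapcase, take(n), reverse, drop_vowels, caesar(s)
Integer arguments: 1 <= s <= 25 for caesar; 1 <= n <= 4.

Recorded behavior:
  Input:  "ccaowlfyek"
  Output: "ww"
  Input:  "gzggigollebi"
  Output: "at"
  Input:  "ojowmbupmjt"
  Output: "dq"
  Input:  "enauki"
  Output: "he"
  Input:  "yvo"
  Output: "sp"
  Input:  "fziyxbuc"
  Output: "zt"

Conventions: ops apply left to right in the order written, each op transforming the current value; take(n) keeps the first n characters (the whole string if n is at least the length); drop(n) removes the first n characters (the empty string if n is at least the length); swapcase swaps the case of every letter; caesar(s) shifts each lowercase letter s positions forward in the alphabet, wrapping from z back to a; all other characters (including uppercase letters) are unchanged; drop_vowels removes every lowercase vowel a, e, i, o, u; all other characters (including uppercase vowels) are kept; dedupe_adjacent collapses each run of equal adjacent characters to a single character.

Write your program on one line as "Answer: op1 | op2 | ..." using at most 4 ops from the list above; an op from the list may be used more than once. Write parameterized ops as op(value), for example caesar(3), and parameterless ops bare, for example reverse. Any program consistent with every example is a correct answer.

drop_vowels | caesar(20) | take(2)

Check, running the answer program on each example:
  "ccaowlfyek" -> "ccwlfyk" -> "wwqfzse" -> "ww"
  "gzggigollebi" -> "gzgggllb" -> "ataaaffv" -> "at"
  "ojowmbupmjt" -> "jwmbpmjt" -> "dqgvjgdn" -> "dq"
  "enauki" -> "nk" -> "he" -> "he"
  "yvo" -> "yv" -> "sp" -> "sp"
  "fziyxbuc" -> "fzyxbc" -> "ztsrvw" -> "zt"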